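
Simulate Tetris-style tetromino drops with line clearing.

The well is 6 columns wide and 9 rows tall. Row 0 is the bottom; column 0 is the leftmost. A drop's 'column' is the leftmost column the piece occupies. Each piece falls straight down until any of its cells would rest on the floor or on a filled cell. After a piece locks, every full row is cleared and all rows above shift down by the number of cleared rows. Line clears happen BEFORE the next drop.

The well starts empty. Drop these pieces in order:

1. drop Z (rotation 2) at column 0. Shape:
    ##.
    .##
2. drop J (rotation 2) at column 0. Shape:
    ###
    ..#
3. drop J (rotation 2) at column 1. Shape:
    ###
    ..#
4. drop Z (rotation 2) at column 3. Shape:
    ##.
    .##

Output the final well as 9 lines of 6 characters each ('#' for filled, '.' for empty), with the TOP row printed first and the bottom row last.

Answer: ......
......
......
......
...##.
.#####
####..
###...
.##...

Derivation:
Drop 1: Z rot2 at col 0 lands with bottom-row=0; cleared 0 line(s) (total 0); column heights now [2 2 1 0 0 0], max=2
Drop 2: J rot2 at col 0 lands with bottom-row=1; cleared 0 line(s) (total 0); column heights now [3 3 3 0 0 0], max=3
Drop 3: J rot2 at col 1 lands with bottom-row=2; cleared 0 line(s) (total 0); column heights now [3 4 4 4 0 0], max=4
Drop 4: Z rot2 at col 3 lands with bottom-row=3; cleared 0 line(s) (total 0); column heights now [3 4 4 5 5 4], max=5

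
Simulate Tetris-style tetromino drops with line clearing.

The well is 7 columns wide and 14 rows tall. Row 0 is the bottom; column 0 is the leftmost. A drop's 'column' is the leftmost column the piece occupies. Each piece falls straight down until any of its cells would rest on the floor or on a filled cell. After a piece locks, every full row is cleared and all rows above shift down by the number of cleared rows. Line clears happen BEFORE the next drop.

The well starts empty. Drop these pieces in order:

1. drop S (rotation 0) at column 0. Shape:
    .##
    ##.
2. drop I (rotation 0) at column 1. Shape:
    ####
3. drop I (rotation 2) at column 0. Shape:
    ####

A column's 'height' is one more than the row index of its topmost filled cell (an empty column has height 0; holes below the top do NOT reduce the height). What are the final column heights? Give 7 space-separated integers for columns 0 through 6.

Drop 1: S rot0 at col 0 lands with bottom-row=0; cleared 0 line(s) (total 0); column heights now [1 2 2 0 0 0 0], max=2
Drop 2: I rot0 at col 1 lands with bottom-row=2; cleared 0 line(s) (total 0); column heights now [1 3 3 3 3 0 0], max=3
Drop 3: I rot2 at col 0 lands with bottom-row=3; cleared 0 line(s) (total 0); column heights now [4 4 4 4 3 0 0], max=4

Answer: 4 4 4 4 3 0 0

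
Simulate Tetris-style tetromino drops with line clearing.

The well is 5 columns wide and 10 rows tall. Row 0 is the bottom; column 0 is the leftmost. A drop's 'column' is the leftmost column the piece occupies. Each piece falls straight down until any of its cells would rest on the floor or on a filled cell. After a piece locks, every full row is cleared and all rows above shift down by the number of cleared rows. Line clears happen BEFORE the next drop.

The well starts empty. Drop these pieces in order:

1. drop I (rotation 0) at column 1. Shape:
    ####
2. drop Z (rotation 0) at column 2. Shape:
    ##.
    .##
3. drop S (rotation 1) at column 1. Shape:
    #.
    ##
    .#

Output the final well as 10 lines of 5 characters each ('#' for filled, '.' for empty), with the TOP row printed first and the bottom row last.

Drop 1: I rot0 at col 1 lands with bottom-row=0; cleared 0 line(s) (total 0); column heights now [0 1 1 1 1], max=1
Drop 2: Z rot0 at col 2 lands with bottom-row=1; cleared 0 line(s) (total 0); column heights now [0 1 3 3 2], max=3
Drop 3: S rot1 at col 1 lands with bottom-row=3; cleared 0 line(s) (total 0); column heights now [0 6 5 3 2], max=6

Answer: .....
.....
.....
.....
.#...
.##..
..#..
..##.
...##
.####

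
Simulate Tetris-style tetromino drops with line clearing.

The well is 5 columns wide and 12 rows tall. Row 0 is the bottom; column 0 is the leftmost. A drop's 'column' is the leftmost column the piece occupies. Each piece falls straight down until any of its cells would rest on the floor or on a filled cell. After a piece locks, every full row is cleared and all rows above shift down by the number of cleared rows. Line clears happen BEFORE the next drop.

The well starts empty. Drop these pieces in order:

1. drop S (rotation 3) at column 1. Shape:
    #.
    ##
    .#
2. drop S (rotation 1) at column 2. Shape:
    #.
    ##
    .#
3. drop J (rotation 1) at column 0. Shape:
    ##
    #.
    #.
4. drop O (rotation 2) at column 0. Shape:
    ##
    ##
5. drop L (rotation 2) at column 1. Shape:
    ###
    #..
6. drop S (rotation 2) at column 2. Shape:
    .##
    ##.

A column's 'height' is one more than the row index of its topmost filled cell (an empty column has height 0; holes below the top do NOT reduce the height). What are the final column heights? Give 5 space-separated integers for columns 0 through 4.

Drop 1: S rot3 at col 1 lands with bottom-row=0; cleared 0 line(s) (total 0); column heights now [0 3 2 0 0], max=3
Drop 2: S rot1 at col 2 lands with bottom-row=1; cleared 0 line(s) (total 0); column heights now [0 3 4 3 0], max=4
Drop 3: J rot1 at col 0 lands with bottom-row=1; cleared 0 line(s) (total 0); column heights now [4 4 4 3 0], max=4
Drop 4: O rot2 at col 0 lands with bottom-row=4; cleared 0 line(s) (total 0); column heights now [6 6 4 3 0], max=6
Drop 5: L rot2 at col 1 lands with bottom-row=6; cleared 0 line(s) (total 0); column heights now [6 8 8 8 0], max=8
Drop 6: S rot2 at col 2 lands with bottom-row=8; cleared 0 line(s) (total 0); column heights now [6 8 9 10 10], max=10

Answer: 6 8 9 10 10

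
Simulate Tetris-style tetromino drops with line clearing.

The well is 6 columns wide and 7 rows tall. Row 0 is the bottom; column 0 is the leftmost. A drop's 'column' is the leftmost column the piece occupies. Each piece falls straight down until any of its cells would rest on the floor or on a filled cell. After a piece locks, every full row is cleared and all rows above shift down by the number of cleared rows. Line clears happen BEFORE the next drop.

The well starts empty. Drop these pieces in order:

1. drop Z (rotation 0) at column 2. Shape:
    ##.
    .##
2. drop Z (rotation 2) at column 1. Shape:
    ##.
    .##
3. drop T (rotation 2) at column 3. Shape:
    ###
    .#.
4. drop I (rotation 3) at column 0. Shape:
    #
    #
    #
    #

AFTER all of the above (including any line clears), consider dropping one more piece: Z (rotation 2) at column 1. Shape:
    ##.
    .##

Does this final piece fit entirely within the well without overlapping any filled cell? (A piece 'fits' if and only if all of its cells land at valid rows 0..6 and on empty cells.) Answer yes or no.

Drop 1: Z rot0 at col 2 lands with bottom-row=0; cleared 0 line(s) (total 0); column heights now [0 0 2 2 1 0], max=2
Drop 2: Z rot2 at col 1 lands with bottom-row=2; cleared 0 line(s) (total 0); column heights now [0 4 4 3 1 0], max=4
Drop 3: T rot2 at col 3 lands with bottom-row=2; cleared 0 line(s) (total 0); column heights now [0 4 4 4 4 4], max=4
Drop 4: I rot3 at col 0 lands with bottom-row=0; cleared 1 line(s) (total 1); column heights now [3 0 3 3 3 0], max=3
Test piece Z rot2 at col 1 (width 3): heights before test = [3 0 3 3 3 0]; fits = True

Answer: yes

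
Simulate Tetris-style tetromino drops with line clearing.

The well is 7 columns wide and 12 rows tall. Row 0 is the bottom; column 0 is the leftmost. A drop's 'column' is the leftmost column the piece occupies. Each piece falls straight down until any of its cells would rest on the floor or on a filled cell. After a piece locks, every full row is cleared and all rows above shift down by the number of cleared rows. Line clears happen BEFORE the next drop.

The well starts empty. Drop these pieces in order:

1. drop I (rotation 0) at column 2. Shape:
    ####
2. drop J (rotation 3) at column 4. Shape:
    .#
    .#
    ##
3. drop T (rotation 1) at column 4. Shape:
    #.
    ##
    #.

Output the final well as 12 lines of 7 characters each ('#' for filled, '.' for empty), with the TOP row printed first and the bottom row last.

Answer: .......
.......
.......
.......
.......
.......
....#..
....##.
....##.
.....#.
....##.
..####.

Derivation:
Drop 1: I rot0 at col 2 lands with bottom-row=0; cleared 0 line(s) (total 0); column heights now [0 0 1 1 1 1 0], max=1
Drop 2: J rot3 at col 4 lands with bottom-row=1; cleared 0 line(s) (total 0); column heights now [0 0 1 1 2 4 0], max=4
Drop 3: T rot1 at col 4 lands with bottom-row=3; cleared 0 line(s) (total 0); column heights now [0 0 1 1 6 5 0], max=6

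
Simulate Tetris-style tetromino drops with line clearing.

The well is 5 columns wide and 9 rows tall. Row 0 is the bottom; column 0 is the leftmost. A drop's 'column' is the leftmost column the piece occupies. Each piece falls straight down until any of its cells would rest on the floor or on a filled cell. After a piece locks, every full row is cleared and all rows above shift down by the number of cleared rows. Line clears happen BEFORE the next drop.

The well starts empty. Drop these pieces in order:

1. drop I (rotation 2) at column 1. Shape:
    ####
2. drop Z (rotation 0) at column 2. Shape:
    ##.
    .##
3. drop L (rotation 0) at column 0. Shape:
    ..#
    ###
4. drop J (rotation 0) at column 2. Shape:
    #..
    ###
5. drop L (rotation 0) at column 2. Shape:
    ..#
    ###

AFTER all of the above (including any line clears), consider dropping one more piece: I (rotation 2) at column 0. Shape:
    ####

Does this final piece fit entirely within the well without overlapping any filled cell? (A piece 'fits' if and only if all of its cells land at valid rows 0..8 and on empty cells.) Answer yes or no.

Drop 1: I rot2 at col 1 lands with bottom-row=0; cleared 0 line(s) (total 0); column heights now [0 1 1 1 1], max=1
Drop 2: Z rot0 at col 2 lands with bottom-row=1; cleared 0 line(s) (total 0); column heights now [0 1 3 3 2], max=3
Drop 3: L rot0 at col 0 lands with bottom-row=3; cleared 0 line(s) (total 0); column heights now [4 4 5 3 2], max=5
Drop 4: J rot0 at col 2 lands with bottom-row=5; cleared 0 line(s) (total 0); column heights now [4 4 7 6 6], max=7
Drop 5: L rot0 at col 2 lands with bottom-row=7; cleared 0 line(s) (total 0); column heights now [4 4 8 8 9], max=9
Test piece I rot2 at col 0 (width 4): heights before test = [4 4 8 8 9]; fits = True

Answer: yes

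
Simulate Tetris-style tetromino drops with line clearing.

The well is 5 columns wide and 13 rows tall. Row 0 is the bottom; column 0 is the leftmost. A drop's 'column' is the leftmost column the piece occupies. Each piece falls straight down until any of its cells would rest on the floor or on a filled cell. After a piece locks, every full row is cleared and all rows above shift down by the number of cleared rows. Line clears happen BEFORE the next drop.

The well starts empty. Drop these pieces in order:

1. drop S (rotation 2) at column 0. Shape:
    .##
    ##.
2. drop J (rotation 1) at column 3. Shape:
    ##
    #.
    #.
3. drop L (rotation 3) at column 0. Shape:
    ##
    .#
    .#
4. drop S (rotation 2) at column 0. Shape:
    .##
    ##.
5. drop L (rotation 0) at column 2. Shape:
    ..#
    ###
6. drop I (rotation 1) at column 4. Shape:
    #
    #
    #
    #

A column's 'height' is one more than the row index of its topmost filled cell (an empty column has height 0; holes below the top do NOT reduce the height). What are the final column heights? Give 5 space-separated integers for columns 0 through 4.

Drop 1: S rot2 at col 0 lands with bottom-row=0; cleared 0 line(s) (total 0); column heights now [1 2 2 0 0], max=2
Drop 2: J rot1 at col 3 lands with bottom-row=0; cleared 0 line(s) (total 0); column heights now [1 2 2 3 3], max=3
Drop 3: L rot3 at col 0 lands with bottom-row=2; cleared 0 line(s) (total 0); column heights now [5 5 2 3 3], max=5
Drop 4: S rot2 at col 0 lands with bottom-row=5; cleared 0 line(s) (total 0); column heights now [6 7 7 3 3], max=7
Drop 5: L rot0 at col 2 lands with bottom-row=7; cleared 0 line(s) (total 0); column heights now [6 7 8 8 9], max=9
Drop 6: I rot1 at col 4 lands with bottom-row=9; cleared 0 line(s) (total 0); column heights now [6 7 8 8 13], max=13

Answer: 6 7 8 8 13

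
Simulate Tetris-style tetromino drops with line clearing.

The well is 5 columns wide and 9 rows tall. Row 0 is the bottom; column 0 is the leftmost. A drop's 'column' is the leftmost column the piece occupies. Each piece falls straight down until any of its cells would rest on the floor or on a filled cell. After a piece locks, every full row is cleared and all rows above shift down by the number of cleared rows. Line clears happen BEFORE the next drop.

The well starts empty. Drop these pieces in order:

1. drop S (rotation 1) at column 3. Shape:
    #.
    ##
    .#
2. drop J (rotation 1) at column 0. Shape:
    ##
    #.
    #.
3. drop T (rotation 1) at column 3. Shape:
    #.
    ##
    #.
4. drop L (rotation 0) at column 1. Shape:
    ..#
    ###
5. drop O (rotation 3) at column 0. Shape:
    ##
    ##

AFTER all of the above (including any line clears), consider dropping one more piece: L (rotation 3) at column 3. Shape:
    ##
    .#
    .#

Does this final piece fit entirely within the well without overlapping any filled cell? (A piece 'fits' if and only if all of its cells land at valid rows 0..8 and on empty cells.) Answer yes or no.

Drop 1: S rot1 at col 3 lands with bottom-row=0; cleared 0 line(s) (total 0); column heights now [0 0 0 3 2], max=3
Drop 2: J rot1 at col 0 lands with bottom-row=0; cleared 0 line(s) (total 0); column heights now [3 3 0 3 2], max=3
Drop 3: T rot1 at col 3 lands with bottom-row=3; cleared 0 line(s) (total 0); column heights now [3 3 0 6 5], max=6
Drop 4: L rot0 at col 1 lands with bottom-row=6; cleared 0 line(s) (total 0); column heights now [3 7 7 8 5], max=8
Drop 5: O rot3 at col 0 lands with bottom-row=7; cleared 0 line(s) (total 0); column heights now [9 9 7 8 5], max=9
Test piece L rot3 at col 3 (width 2): heights before test = [9 9 7 8 5]; fits = True

Answer: yes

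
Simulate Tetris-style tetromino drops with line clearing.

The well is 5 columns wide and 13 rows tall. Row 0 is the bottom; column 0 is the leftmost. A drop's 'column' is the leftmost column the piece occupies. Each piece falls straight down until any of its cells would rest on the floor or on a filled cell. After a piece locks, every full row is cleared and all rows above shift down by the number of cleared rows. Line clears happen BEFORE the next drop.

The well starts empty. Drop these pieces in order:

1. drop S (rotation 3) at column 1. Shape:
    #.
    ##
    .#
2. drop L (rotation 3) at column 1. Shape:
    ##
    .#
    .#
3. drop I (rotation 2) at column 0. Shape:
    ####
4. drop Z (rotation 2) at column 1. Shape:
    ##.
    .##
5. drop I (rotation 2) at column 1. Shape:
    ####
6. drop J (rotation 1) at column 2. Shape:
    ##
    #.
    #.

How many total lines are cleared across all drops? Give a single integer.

Drop 1: S rot3 at col 1 lands with bottom-row=0; cleared 0 line(s) (total 0); column heights now [0 3 2 0 0], max=3
Drop 2: L rot3 at col 1 lands with bottom-row=2; cleared 0 line(s) (total 0); column heights now [0 5 5 0 0], max=5
Drop 3: I rot2 at col 0 lands with bottom-row=5; cleared 0 line(s) (total 0); column heights now [6 6 6 6 0], max=6
Drop 4: Z rot2 at col 1 lands with bottom-row=6; cleared 0 line(s) (total 0); column heights now [6 8 8 7 0], max=8
Drop 5: I rot2 at col 1 lands with bottom-row=8; cleared 0 line(s) (total 0); column heights now [6 9 9 9 9], max=9
Drop 6: J rot1 at col 2 lands with bottom-row=9; cleared 0 line(s) (total 0); column heights now [6 9 12 12 9], max=12

Answer: 0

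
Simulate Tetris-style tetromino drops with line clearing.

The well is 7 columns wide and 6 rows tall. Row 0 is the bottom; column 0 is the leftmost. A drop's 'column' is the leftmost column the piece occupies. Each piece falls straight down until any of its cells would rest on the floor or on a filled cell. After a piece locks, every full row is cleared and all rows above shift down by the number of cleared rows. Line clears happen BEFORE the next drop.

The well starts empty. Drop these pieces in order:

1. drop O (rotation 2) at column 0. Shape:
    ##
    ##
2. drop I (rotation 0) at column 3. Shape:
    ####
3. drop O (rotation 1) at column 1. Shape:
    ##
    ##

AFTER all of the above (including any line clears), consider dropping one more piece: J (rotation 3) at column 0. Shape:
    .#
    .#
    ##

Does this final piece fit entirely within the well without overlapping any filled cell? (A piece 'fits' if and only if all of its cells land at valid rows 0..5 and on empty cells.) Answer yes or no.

Drop 1: O rot2 at col 0 lands with bottom-row=0; cleared 0 line(s) (total 0); column heights now [2 2 0 0 0 0 0], max=2
Drop 2: I rot0 at col 3 lands with bottom-row=0; cleared 0 line(s) (total 0); column heights now [2 2 0 1 1 1 1], max=2
Drop 3: O rot1 at col 1 lands with bottom-row=2; cleared 0 line(s) (total 0); column heights now [2 4 4 1 1 1 1], max=4
Test piece J rot3 at col 0 (width 2): heights before test = [2 4 4 1 1 1 1]; fits = False

Answer: no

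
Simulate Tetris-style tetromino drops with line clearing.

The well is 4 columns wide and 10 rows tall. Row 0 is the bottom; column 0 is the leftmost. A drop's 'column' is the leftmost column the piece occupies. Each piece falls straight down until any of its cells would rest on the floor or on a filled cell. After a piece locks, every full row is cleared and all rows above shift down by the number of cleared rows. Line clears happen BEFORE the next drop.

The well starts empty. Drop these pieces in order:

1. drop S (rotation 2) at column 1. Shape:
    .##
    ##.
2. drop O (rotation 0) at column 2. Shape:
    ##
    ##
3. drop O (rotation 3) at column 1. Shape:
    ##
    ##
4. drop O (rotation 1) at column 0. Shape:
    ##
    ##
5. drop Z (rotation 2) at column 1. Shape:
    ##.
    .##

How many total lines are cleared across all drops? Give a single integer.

Drop 1: S rot2 at col 1 lands with bottom-row=0; cleared 0 line(s) (total 0); column heights now [0 1 2 2], max=2
Drop 2: O rot0 at col 2 lands with bottom-row=2; cleared 0 line(s) (total 0); column heights now [0 1 4 4], max=4
Drop 3: O rot3 at col 1 lands with bottom-row=4; cleared 0 line(s) (total 0); column heights now [0 6 6 4], max=6
Drop 4: O rot1 at col 0 lands with bottom-row=6; cleared 0 line(s) (total 0); column heights now [8 8 6 4], max=8
Drop 5: Z rot2 at col 1 lands with bottom-row=7; cleared 1 line(s) (total 1); column heights now [7 8 8 4], max=8

Answer: 1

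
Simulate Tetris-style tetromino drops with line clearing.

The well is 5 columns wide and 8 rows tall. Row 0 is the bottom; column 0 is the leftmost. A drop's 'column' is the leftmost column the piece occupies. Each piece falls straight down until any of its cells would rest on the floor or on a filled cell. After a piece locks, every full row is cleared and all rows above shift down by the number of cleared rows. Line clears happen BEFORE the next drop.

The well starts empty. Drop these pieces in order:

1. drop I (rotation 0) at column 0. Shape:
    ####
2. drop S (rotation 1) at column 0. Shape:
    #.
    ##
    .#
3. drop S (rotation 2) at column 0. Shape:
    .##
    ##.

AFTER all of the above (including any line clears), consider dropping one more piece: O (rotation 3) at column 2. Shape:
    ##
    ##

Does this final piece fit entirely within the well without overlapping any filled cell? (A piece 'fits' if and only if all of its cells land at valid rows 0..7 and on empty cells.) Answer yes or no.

Drop 1: I rot0 at col 0 lands with bottom-row=0; cleared 0 line(s) (total 0); column heights now [1 1 1 1 0], max=1
Drop 2: S rot1 at col 0 lands with bottom-row=1; cleared 0 line(s) (total 0); column heights now [4 3 1 1 0], max=4
Drop 3: S rot2 at col 0 lands with bottom-row=4; cleared 0 line(s) (total 0); column heights now [5 6 6 1 0], max=6
Test piece O rot3 at col 2 (width 2): heights before test = [5 6 6 1 0]; fits = True

Answer: yes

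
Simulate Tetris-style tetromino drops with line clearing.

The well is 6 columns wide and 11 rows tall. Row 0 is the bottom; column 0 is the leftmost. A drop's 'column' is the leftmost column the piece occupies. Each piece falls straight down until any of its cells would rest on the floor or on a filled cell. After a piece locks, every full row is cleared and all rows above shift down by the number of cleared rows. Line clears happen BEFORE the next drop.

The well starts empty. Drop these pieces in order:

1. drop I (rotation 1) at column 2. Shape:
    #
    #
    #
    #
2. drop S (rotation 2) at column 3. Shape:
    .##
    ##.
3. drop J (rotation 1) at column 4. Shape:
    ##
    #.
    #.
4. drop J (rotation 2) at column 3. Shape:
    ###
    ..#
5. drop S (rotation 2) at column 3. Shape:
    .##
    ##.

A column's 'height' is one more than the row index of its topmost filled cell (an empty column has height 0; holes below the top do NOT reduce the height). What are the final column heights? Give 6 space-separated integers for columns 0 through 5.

Answer: 0 0 4 8 9 9

Derivation:
Drop 1: I rot1 at col 2 lands with bottom-row=0; cleared 0 line(s) (total 0); column heights now [0 0 4 0 0 0], max=4
Drop 2: S rot2 at col 3 lands with bottom-row=0; cleared 0 line(s) (total 0); column heights now [0 0 4 1 2 2], max=4
Drop 3: J rot1 at col 4 lands with bottom-row=2; cleared 0 line(s) (total 0); column heights now [0 0 4 1 5 5], max=5
Drop 4: J rot2 at col 3 lands with bottom-row=5; cleared 0 line(s) (total 0); column heights now [0 0 4 7 7 7], max=7
Drop 5: S rot2 at col 3 lands with bottom-row=7; cleared 0 line(s) (total 0); column heights now [0 0 4 8 9 9], max=9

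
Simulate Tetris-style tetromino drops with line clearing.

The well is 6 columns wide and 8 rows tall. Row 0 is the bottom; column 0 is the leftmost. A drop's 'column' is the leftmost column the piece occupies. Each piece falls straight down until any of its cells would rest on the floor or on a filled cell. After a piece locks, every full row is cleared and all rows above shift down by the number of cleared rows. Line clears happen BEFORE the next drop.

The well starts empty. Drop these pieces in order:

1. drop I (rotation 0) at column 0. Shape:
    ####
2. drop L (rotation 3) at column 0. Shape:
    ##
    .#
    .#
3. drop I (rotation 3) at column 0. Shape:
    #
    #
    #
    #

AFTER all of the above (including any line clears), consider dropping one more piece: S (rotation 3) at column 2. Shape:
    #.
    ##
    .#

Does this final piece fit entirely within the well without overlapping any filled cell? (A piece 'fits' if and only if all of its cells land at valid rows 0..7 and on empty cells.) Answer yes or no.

Answer: yes

Derivation:
Drop 1: I rot0 at col 0 lands with bottom-row=0; cleared 0 line(s) (total 0); column heights now [1 1 1 1 0 0], max=1
Drop 2: L rot3 at col 0 lands with bottom-row=1; cleared 0 line(s) (total 0); column heights now [4 4 1 1 0 0], max=4
Drop 3: I rot3 at col 0 lands with bottom-row=4; cleared 0 line(s) (total 0); column heights now [8 4 1 1 0 0], max=8
Test piece S rot3 at col 2 (width 2): heights before test = [8 4 1 1 0 0]; fits = True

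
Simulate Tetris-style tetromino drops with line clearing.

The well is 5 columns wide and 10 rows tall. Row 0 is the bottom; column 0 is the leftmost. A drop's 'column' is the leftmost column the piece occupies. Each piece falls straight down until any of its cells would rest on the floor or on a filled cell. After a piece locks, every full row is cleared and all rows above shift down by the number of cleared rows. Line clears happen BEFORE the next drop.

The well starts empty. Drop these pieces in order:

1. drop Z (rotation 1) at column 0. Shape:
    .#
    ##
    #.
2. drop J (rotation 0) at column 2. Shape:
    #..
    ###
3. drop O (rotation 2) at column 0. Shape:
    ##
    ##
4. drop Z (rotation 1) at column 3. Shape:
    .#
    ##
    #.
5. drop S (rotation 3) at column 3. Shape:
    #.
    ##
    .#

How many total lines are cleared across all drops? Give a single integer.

Drop 1: Z rot1 at col 0 lands with bottom-row=0; cleared 0 line(s) (total 0); column heights now [2 3 0 0 0], max=3
Drop 2: J rot0 at col 2 lands with bottom-row=0; cleared 0 line(s) (total 0); column heights now [2 3 2 1 1], max=3
Drop 3: O rot2 at col 0 lands with bottom-row=3; cleared 0 line(s) (total 0); column heights now [5 5 2 1 1], max=5
Drop 4: Z rot1 at col 3 lands with bottom-row=1; cleared 0 line(s) (total 0); column heights now [5 5 2 3 4], max=5
Drop 5: S rot3 at col 3 lands with bottom-row=4; cleared 0 line(s) (total 0); column heights now [5 5 2 7 6], max=7

Answer: 0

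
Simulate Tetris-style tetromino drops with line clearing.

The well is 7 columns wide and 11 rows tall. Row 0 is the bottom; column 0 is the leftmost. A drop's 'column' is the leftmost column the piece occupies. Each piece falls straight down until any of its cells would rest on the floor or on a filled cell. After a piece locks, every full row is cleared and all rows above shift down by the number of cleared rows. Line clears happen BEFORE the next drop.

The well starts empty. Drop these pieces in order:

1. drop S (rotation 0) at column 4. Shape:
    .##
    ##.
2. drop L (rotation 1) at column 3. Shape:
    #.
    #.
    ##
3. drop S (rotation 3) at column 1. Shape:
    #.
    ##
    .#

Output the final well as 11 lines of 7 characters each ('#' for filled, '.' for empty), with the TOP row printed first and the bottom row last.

Drop 1: S rot0 at col 4 lands with bottom-row=0; cleared 0 line(s) (total 0); column heights now [0 0 0 0 1 2 2], max=2
Drop 2: L rot1 at col 3 lands with bottom-row=1; cleared 0 line(s) (total 0); column heights now [0 0 0 4 2 2 2], max=4
Drop 3: S rot3 at col 1 lands with bottom-row=0; cleared 0 line(s) (total 0); column heights now [0 3 2 4 2 2 2], max=4

Answer: .......
.......
.......
.......
.......
.......
.......
...#...
.#.#...
.######
..#.##.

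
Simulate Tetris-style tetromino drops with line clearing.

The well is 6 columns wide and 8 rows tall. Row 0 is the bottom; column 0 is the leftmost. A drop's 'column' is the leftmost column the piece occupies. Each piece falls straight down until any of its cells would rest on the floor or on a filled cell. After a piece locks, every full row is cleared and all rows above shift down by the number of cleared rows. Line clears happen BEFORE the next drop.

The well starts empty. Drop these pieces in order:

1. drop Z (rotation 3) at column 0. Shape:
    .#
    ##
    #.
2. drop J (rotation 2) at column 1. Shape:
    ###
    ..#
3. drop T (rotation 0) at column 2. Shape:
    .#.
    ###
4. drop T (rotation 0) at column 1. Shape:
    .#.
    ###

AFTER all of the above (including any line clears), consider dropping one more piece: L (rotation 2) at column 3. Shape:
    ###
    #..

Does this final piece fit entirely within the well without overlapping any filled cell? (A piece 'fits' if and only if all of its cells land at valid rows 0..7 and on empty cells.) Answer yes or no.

Answer: no

Derivation:
Drop 1: Z rot3 at col 0 lands with bottom-row=0; cleared 0 line(s) (total 0); column heights now [2 3 0 0 0 0], max=3
Drop 2: J rot2 at col 1 lands with bottom-row=2; cleared 0 line(s) (total 0); column heights now [2 4 4 4 0 0], max=4
Drop 3: T rot0 at col 2 lands with bottom-row=4; cleared 0 line(s) (total 0); column heights now [2 4 5 6 5 0], max=6
Drop 4: T rot0 at col 1 lands with bottom-row=6; cleared 0 line(s) (total 0); column heights now [2 7 8 7 5 0], max=8
Test piece L rot2 at col 3 (width 3): heights before test = [2 7 8 7 5 0]; fits = False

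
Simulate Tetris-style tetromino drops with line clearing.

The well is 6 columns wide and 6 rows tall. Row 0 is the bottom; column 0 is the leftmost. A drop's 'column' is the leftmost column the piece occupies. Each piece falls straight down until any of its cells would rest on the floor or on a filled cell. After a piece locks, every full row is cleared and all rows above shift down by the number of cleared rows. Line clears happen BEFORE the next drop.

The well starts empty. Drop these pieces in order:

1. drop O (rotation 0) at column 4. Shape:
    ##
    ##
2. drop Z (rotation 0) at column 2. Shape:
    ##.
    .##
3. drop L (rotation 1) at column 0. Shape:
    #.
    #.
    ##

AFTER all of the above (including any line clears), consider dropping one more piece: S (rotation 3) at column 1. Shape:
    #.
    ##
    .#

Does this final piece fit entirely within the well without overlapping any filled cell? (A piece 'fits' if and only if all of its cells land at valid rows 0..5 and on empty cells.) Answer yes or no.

Answer: no

Derivation:
Drop 1: O rot0 at col 4 lands with bottom-row=0; cleared 0 line(s) (total 0); column heights now [0 0 0 0 2 2], max=2
Drop 2: Z rot0 at col 2 lands with bottom-row=2; cleared 0 line(s) (total 0); column heights now [0 0 4 4 3 2], max=4
Drop 3: L rot1 at col 0 lands with bottom-row=0; cleared 0 line(s) (total 0); column heights now [3 1 4 4 3 2], max=4
Test piece S rot3 at col 1 (width 2): heights before test = [3 1 4 4 3 2]; fits = False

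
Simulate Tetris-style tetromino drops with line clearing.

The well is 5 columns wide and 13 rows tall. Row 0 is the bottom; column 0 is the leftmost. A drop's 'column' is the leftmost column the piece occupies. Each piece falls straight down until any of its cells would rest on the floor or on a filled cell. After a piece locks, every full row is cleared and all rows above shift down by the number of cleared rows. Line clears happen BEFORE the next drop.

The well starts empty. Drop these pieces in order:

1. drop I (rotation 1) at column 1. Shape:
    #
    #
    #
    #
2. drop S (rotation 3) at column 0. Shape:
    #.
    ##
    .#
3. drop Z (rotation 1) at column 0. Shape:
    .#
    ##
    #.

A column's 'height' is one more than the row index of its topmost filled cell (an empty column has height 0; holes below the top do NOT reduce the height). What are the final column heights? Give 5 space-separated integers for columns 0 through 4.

Drop 1: I rot1 at col 1 lands with bottom-row=0; cleared 0 line(s) (total 0); column heights now [0 4 0 0 0], max=4
Drop 2: S rot3 at col 0 lands with bottom-row=4; cleared 0 line(s) (total 0); column heights now [7 6 0 0 0], max=7
Drop 3: Z rot1 at col 0 lands with bottom-row=7; cleared 0 line(s) (total 0); column heights now [9 10 0 0 0], max=10

Answer: 9 10 0 0 0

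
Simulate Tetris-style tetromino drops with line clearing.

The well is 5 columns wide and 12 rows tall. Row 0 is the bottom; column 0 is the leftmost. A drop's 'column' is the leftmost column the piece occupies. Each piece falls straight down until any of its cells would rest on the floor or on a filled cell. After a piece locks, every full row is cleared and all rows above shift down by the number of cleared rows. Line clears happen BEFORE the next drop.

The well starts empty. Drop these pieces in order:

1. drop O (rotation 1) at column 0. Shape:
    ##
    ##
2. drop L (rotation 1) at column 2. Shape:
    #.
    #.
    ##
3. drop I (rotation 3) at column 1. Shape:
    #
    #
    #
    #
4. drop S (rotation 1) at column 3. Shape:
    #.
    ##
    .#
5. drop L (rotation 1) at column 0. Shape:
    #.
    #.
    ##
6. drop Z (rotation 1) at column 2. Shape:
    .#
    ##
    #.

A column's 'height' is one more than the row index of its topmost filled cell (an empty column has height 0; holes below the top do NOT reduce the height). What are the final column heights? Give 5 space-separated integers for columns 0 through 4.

Answer: 7 5 3 4 0

Derivation:
Drop 1: O rot1 at col 0 lands with bottom-row=0; cleared 0 line(s) (total 0); column heights now [2 2 0 0 0], max=2
Drop 2: L rot1 at col 2 lands with bottom-row=0; cleared 0 line(s) (total 0); column heights now [2 2 3 1 0], max=3
Drop 3: I rot3 at col 1 lands with bottom-row=2; cleared 0 line(s) (total 0); column heights now [2 6 3 1 0], max=6
Drop 4: S rot1 at col 3 lands with bottom-row=0; cleared 2 line(s) (total 2); column heights now [0 4 1 1 0], max=4
Drop 5: L rot1 at col 0 lands with bottom-row=4; cleared 0 line(s) (total 2); column heights now [7 5 1 1 0], max=7
Drop 6: Z rot1 at col 2 lands with bottom-row=1; cleared 0 line(s) (total 2); column heights now [7 5 3 4 0], max=7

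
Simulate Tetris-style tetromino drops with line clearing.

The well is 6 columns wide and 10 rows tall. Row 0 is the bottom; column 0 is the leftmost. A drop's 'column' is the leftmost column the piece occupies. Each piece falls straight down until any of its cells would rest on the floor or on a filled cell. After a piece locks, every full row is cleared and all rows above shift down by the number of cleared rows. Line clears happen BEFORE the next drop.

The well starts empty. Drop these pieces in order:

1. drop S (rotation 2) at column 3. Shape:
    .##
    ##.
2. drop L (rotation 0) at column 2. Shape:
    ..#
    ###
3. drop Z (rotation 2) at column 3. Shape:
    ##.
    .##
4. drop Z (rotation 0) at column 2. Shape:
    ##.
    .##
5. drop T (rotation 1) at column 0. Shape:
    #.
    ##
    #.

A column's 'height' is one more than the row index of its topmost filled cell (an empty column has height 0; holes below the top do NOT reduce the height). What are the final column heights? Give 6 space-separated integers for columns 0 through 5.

Answer: 3 2 8 8 7 5

Derivation:
Drop 1: S rot2 at col 3 lands with bottom-row=0; cleared 0 line(s) (total 0); column heights now [0 0 0 1 2 2], max=2
Drop 2: L rot0 at col 2 lands with bottom-row=2; cleared 0 line(s) (total 0); column heights now [0 0 3 3 4 2], max=4
Drop 3: Z rot2 at col 3 lands with bottom-row=4; cleared 0 line(s) (total 0); column heights now [0 0 3 6 6 5], max=6
Drop 4: Z rot0 at col 2 lands with bottom-row=6; cleared 0 line(s) (total 0); column heights now [0 0 8 8 7 5], max=8
Drop 5: T rot1 at col 0 lands with bottom-row=0; cleared 0 line(s) (total 0); column heights now [3 2 8 8 7 5], max=8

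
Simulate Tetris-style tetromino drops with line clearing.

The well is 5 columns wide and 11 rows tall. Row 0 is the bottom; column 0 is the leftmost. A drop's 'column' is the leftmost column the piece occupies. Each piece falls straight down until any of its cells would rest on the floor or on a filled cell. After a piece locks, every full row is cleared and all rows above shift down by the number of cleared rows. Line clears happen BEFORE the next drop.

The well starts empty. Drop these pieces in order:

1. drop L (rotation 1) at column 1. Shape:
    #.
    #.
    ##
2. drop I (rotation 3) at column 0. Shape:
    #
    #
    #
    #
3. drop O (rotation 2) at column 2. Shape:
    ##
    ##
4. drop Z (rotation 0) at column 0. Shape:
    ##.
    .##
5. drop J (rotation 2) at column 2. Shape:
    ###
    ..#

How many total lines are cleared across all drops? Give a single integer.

Answer: 1

Derivation:
Drop 1: L rot1 at col 1 lands with bottom-row=0; cleared 0 line(s) (total 0); column heights now [0 3 1 0 0], max=3
Drop 2: I rot3 at col 0 lands with bottom-row=0; cleared 0 line(s) (total 0); column heights now [4 3 1 0 0], max=4
Drop 3: O rot2 at col 2 lands with bottom-row=1; cleared 0 line(s) (total 0); column heights now [4 3 3 3 0], max=4
Drop 4: Z rot0 at col 0 lands with bottom-row=3; cleared 0 line(s) (total 0); column heights now [5 5 4 3 0], max=5
Drop 5: J rot2 at col 2 lands with bottom-row=3; cleared 1 line(s) (total 1); column heights now [4 4 4 3 4], max=4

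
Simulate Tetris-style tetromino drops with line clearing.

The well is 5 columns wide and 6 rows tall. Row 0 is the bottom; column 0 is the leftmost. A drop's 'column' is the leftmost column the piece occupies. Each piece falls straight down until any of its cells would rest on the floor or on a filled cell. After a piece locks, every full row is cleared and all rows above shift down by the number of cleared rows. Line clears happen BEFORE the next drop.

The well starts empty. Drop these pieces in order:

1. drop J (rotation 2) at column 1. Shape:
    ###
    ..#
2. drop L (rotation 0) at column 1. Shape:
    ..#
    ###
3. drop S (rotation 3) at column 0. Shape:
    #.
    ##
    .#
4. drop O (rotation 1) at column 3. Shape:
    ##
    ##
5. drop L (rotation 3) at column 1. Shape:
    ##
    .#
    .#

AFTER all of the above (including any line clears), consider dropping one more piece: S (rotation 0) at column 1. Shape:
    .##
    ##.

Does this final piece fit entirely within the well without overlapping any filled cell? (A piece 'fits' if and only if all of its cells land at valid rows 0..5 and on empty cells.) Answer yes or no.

Drop 1: J rot2 at col 1 lands with bottom-row=0; cleared 0 line(s) (total 0); column heights now [0 2 2 2 0], max=2
Drop 2: L rot0 at col 1 lands with bottom-row=2; cleared 0 line(s) (total 0); column heights now [0 3 3 4 0], max=4
Drop 3: S rot3 at col 0 lands with bottom-row=3; cleared 0 line(s) (total 0); column heights now [6 5 3 4 0], max=6
Drop 4: O rot1 at col 3 lands with bottom-row=4; cleared 0 line(s) (total 0); column heights now [6 5 3 6 6], max=6
Drop 5: L rot3 at col 1 lands with bottom-row=3; cleared 2 line(s) (total 2); column heights now [0 4 4 4 0], max=4
Test piece S rot0 at col 1 (width 3): heights before test = [0 4 4 4 0]; fits = True

Answer: yes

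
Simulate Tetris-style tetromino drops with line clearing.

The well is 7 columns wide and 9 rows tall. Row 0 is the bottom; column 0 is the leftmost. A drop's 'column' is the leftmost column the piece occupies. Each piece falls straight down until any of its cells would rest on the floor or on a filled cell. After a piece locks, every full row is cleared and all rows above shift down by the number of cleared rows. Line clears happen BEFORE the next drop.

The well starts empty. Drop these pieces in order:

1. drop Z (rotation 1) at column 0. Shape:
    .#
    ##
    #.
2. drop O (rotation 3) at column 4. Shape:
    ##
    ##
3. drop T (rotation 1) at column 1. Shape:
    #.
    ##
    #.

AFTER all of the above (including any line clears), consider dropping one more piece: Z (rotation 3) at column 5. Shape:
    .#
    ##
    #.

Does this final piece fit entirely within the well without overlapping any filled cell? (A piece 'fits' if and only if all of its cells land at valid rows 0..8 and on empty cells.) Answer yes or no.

Drop 1: Z rot1 at col 0 lands with bottom-row=0; cleared 0 line(s) (total 0); column heights now [2 3 0 0 0 0 0], max=3
Drop 2: O rot3 at col 4 lands with bottom-row=0; cleared 0 line(s) (total 0); column heights now [2 3 0 0 2 2 0], max=3
Drop 3: T rot1 at col 1 lands with bottom-row=3; cleared 0 line(s) (total 0); column heights now [2 6 5 0 2 2 0], max=6
Test piece Z rot3 at col 5 (width 2): heights before test = [2 6 5 0 2 2 0]; fits = True

Answer: yes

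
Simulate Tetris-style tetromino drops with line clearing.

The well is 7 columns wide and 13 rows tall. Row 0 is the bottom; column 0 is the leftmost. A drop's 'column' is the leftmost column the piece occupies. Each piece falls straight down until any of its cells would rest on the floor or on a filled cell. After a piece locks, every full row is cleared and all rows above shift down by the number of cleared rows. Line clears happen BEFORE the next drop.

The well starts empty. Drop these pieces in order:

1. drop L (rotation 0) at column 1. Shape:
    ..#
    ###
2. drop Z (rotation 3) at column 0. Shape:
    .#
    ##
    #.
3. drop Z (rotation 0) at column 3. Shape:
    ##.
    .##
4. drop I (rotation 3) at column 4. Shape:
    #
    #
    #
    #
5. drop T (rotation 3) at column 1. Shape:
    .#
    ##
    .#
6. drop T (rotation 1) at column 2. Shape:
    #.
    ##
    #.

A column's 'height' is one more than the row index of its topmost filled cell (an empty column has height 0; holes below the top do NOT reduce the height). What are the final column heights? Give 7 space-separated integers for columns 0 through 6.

Answer: 2 4 8 7 7 2 0

Derivation:
Drop 1: L rot0 at col 1 lands with bottom-row=0; cleared 0 line(s) (total 0); column heights now [0 1 1 2 0 0 0], max=2
Drop 2: Z rot3 at col 0 lands with bottom-row=0; cleared 0 line(s) (total 0); column heights now [2 3 1 2 0 0 0], max=3
Drop 3: Z rot0 at col 3 lands with bottom-row=1; cleared 0 line(s) (total 0); column heights now [2 3 1 3 3 2 0], max=3
Drop 4: I rot3 at col 4 lands with bottom-row=3; cleared 0 line(s) (total 0); column heights now [2 3 1 3 7 2 0], max=7
Drop 5: T rot3 at col 1 lands with bottom-row=2; cleared 0 line(s) (total 0); column heights now [2 4 5 3 7 2 0], max=7
Drop 6: T rot1 at col 2 lands with bottom-row=5; cleared 0 line(s) (total 0); column heights now [2 4 8 7 7 2 0], max=8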